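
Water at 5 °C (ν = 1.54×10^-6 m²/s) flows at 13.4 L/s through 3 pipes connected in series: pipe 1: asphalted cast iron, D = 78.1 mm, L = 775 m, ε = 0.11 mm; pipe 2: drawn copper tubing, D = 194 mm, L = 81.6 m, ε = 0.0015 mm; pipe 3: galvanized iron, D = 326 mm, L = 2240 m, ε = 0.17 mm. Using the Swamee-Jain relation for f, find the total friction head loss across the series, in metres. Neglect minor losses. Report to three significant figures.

H ≈ 91.7 m

Pipe 1: V = 2.797 m/s, Re = 1.42×10^5, ε/D = 0.00141, f = 0.02310, h_1 = f(L/D)V²/2g = 91.41 m
Pipe 2: V = 0.4533 m/s, Re = 5.71×10^4, ε/D = 7.73×10^-6, f = 0.02019, h_2 = f(L/D)V²/2g = 0.08894 m
Pipe 3: V = 0.1605 m/s, Re = 3.40×10^4, ε/D = 5.21×10^-4, f = 0.02430, h_3 = f(L/D)V²/2g = 0.2194 m
Series → Q common, losses add: H = Σh = 91.72 m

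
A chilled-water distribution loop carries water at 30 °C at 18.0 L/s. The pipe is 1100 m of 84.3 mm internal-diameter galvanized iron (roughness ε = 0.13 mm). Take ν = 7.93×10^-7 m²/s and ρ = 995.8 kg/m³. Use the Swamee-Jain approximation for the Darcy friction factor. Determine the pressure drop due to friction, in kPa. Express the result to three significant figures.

Δp ≈ 1530 kPa

V = 4Q/(πD²) = 4·0.0180/(π·0.0843²) = 3.225 m/s
Re = VD/ν = 3.225·0.0843/7.93×10^-7 = 3.43×10^5 → turbulent
ε/D = 0.13/84.3 = 0.00154
Swamee-Jain: f = 0.02266
h_f = f(L/D)V²/(2g) = 0.02266·(1100/0.0843)·3.225²/(2·9.81) = 156.7 m
Δp = ρg·h_f = 995.8·9.81·156.7 = 1531 kPa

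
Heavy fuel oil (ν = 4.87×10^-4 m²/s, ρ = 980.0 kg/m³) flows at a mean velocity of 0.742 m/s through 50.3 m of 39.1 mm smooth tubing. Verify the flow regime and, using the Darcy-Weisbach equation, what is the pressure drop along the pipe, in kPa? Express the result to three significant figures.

Δp ≈ 373 kPa

Re = VD/ν = 0.742·0.03910/4.87×10^-4 = 59.6 → laminar (Re < 2300)
f = 64/Re = 1.074
h_f = f(L/D)V²/(2g) = 1.074·(50.3/0.03910)·0.742²/(2·9.81) = 38.78 m
Δp = ρg·h_f = 980.0·9.81·38.78 = 372.8 kPa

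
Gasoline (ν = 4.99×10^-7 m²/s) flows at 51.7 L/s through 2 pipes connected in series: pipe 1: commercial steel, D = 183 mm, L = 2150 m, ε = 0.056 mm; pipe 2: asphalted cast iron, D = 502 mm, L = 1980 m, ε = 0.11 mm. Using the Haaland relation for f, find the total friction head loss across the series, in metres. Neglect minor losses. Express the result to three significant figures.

Pipe 1: V = 1.966 m/s, Re = 7.21×10^5, ε/D = 3.06×10^-4, f = 0.01588, h_1 = f(L/D)V²/2g = 36.73 m
Pipe 2: V = 0.2612 m/s, Re = 2.63×10^5, ε/D = 2.19×10^-4, f = 0.01645, h_2 = f(L/D)V²/2g = 0.2256 m
Series → Q common, losses add: H = Σh = 36.96 m

H ≈ 37.0 m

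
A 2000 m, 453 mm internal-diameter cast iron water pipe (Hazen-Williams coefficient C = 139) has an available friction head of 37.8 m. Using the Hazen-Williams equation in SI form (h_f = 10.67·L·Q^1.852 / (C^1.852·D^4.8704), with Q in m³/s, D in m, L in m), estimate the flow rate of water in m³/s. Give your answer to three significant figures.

Rearranging: Q = [h_f·C^1.852·D^4.8704 / (10.67·L)]^(1/1.852)
Q = [37.8·139^1.852·0.453^4.8704 / (10.67·2000)]^0.540 = 0.5660 m³/s

Q ≈ 0.566 m³/s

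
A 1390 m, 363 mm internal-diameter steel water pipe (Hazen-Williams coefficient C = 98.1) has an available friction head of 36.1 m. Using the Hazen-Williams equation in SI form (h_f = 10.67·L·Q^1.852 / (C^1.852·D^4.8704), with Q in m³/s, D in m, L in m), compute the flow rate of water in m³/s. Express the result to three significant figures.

Rearranging: Q = [h_f·C^1.852·D^4.8704 / (10.67·L)]^(1/1.852)
Q = [36.1·98.1^1.852·0.363^4.8704 / (10.67·1390)]^0.540 = 0.2649 m³/s

Q ≈ 0.265 m³/s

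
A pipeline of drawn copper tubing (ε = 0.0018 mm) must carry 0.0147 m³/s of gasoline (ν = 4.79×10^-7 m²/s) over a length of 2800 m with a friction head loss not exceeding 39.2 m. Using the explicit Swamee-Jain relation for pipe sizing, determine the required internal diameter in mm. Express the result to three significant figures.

Swamee-Jain (Type III): D = 0.66·[ε^1.25·(LQ²/(gh_f))^4.75 + ν·Q^9.4·(L/(gh_f))^5.2]^0.04
LQ²/(gh_f) = 0.001573; L/(gh_f) = 7.281
Term 1 = ε^1.25·(…)^4.75 = 3.19×10^-21; Term 2 = ν·Q^9.4·(…)^5.2 = 8.64×10^-20
D = 0.66·(3.19×10^-21 + 8.64×10^-20)^0.04 = 0.1142 m = 114 mm
Check: V = 1.44 m/s, Re = 3.42×10^5, f = 0.01423, h_f = 36.6 m ≈ 39.2 m ✓

D ≈ 114 mm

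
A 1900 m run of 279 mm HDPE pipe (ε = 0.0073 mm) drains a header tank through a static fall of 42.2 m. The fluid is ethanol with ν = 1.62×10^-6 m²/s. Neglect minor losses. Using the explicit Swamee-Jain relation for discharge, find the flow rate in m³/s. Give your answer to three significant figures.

Q ≈ 0.184 m³/s

Swamee-Jain (Type II): Q = -0.965·√(gD⁵h_f/L)·ln[ε/(3.7D) + √(3.17ν²L/(gD³h_f))]
√(gD⁵h_f/L) = √(9.81·0.279⁵·42.2/1900) = 0.01919
ε/(3.7D) = 7.07×10^-6; √(3.17ν²L/(gD³h_f)) = 4.19×10^-5
Q = -0.965·0.01919·ln(4.900×10^-5) = 0.1838 m³/s
Check: V = 3.01 m/s, Re = 5.18×10^5, f = 0.01343, h_f = 42.1 m ≈ 42.2 m ✓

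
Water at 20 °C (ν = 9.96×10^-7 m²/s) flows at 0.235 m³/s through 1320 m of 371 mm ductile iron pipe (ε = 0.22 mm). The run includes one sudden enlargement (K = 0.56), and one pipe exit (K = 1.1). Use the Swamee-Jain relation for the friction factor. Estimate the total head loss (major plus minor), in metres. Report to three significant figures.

H_L ≈ 15.8 m

V = 4Q/(πD²) = 2.174 m/s; V²/2g = 0.2409 m
Re = 8.10×10^5, ε/D = 5.93×10^-4 → f = 0.01801 (Swamee-Jain)
Major: h_f = f(L/D)·V²/2g = 0.01801·3558·0.2409 = 15.43 m
Minor: ΣK = 1.66; h_m = ΣK·V²/2g = 0.3998 m
Total H_L = 15.43 + 0.3998 = 15.83 m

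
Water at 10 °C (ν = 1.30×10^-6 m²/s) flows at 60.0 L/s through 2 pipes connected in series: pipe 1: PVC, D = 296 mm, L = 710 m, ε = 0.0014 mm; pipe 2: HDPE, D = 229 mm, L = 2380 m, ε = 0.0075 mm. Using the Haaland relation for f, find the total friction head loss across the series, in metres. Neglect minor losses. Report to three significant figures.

H ≈ 18.3 m

Pipe 1: V = 0.8719 m/s, Re = 1.99×10^5, ε/D = 4.73×10^-6, f = 0.01555, h_1 = f(L/D)V²/2g = 1.445 m
Pipe 2: V = 1.457 m/s, Re = 2.57×10^5, ε/D = 3.28×10^-5, f = 0.01502, h_2 = f(L/D)V²/2g = 16.89 m
Series → Q common, losses add: H = Σh = 18.33 m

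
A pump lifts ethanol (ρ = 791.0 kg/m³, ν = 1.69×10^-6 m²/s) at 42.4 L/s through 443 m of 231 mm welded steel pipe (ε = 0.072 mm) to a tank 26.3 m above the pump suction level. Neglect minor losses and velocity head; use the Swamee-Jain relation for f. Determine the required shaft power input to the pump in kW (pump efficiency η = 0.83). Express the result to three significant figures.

P_shaft ≈ 11.2 kW

V = 4Q/(πD²) = 1.012 m/s; Re = 1.38×10^5; ε/D = 3.12×10^-4; f = 0.01868
h_f = f(L/D)V²/2g = 1.869 m
Total head H = z + h_f = 26.3 + 1.869 = 28.17 m
P_hyd = ρgQH = 791.0·9.81·0.0424·28.17 = 9.268 kW
P_shaft = P_hyd/η = 9.268/0.83 = 11.17 kW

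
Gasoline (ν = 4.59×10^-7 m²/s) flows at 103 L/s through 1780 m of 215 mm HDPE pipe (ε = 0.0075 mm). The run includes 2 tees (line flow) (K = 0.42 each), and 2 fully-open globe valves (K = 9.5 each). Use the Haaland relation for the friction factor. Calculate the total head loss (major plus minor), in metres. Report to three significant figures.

V = 4Q/(πD²) = 2.837 m/s; V²/2g = 0.4102 m
Re = 1.33×10^6, ε/D = 3.49×10^-5 → f = 0.01184 (Haaland)
Major: h_f = f(L/D)·V²/2g = 0.01184·8279·0.4102 = 40.21 m
Minor: ΣK = 19.8; h_m = ΣK·V²/2g = 8.139 m
Total H_L = 40.21 + 8.139 = 48.35 m

H_L ≈ 48.3 m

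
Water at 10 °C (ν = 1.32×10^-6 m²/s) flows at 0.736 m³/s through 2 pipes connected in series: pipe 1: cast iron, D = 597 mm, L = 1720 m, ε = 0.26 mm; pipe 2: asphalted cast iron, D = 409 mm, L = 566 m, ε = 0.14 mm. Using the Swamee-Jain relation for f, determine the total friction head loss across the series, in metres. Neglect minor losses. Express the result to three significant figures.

Pipe 1: V = 2.629 m/s, Re = 1.19×10^6, ε/D = 4.36×10^-4, f = 0.01676, h_1 = f(L/D)V²/2g = 17.01 m
Pipe 2: V = 5.602 m/s, Re = 1.74×10^6, ε/D = 3.42×10^-4, f = 0.01584, h_2 = f(L/D)V²/2g = 35.06 m
Series → Q common, losses add: H = Σh = 52.07 m

H ≈ 52.1 m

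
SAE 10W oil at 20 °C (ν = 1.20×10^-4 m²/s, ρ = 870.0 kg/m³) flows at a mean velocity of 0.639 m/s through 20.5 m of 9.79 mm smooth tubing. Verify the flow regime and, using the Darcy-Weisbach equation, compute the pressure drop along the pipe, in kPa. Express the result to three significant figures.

Re = VD/ν = 0.639·0.009790/1.20×10^-4 = 52.1 → laminar (Re < 2300)
f = 64/Re = 1.228
h_f = f(L/D)V²/(2g) = 1.228·(20.5/0.009790)·0.639²/(2·9.81) = 53.50 m
Δp = ρg·h_f = 870.0·9.81·53.50 = 456.6 kPa

Δp ≈ 457 kPa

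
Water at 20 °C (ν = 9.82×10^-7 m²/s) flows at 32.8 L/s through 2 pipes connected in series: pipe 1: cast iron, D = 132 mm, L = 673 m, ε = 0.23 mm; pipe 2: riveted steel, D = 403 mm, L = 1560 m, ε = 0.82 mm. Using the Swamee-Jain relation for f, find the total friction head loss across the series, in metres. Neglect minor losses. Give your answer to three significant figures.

Pipe 1: V = 2.397 m/s, Re = 3.22×10^5, ε/D = 0.00174, f = 0.02335, h_1 = f(L/D)V²/2g = 34.85 m
Pipe 2: V = 0.2571 m/s, Re = 1.06×10^5, ε/D = 0.00203, f = 0.02534, h_2 = f(L/D)V²/2g = 0.3306 m
Series → Q common, losses add: H = Σh = 35.19 m

H ≈ 35.2 m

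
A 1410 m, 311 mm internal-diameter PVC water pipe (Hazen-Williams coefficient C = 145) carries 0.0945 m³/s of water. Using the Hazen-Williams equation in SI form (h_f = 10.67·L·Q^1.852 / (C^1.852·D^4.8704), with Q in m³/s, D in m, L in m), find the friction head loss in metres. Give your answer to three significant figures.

h_f ≈ 5.59 m

h_f = 10.67·1410·0.0945^1.852 / (145^1.852·0.311^4.8704) = 5.591 m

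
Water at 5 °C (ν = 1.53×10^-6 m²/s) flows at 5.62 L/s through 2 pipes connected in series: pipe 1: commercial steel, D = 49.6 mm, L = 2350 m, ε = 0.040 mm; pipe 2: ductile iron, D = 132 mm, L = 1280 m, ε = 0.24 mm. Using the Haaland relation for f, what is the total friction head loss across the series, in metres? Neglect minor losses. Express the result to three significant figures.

H ≈ 439 m

Pipe 1: V = 2.909 m/s, Re = 9.43×10^4, ε/D = 8.06×10^-4, f = 0.02140, h_1 = f(L/D)V²/2g = 437.2 m
Pipe 2: V = 0.4107 m/s, Re = 3.54×10^4, ε/D = 0.00182, f = 0.02686, h_2 = f(L/D)V²/2g = 2.239 m
Series → Q common, losses add: H = Σh = 439.5 m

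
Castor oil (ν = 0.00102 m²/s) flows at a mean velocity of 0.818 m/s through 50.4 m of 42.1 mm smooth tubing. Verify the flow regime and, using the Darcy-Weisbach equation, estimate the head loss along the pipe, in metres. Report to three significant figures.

Re = VD/ν = 0.818·0.04210/0.00102 = 33.8 → laminar (Re < 2300)
f = 64/Re = 1.896
h_f = f(L/D)V²/(2g) = 1.896·(50.4/0.04210)·0.818²/(2·9.81) = 77.39 m

h_f ≈ 77.4 m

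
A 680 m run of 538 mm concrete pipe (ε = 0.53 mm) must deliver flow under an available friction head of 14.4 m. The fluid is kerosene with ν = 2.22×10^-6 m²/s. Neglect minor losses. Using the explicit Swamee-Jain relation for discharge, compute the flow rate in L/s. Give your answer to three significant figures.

Swamee-Jain (Type II): Q = -0.965·√(gD⁵h_f/L)·ln[ε/(3.7D) + √(3.17ν²L/(gD³h_f))]
√(gD⁵h_f/L) = √(9.81·0.538⁵·14.4/680) = 0.09676
ε/(3.7D) = 2.66×10^-4; √(3.17ν²L/(gD³h_f)) = 2.20×10^-5
Q = -0.965·0.09676·ln(2.882×10^-4) = 0.7612 m³/s
Check: V = 3.35 m/s, Re = 8.11×10^5, f = 0.02004, h_f = 14.5 m ≈ 14.4 m ✓

Q ≈ 761 L/s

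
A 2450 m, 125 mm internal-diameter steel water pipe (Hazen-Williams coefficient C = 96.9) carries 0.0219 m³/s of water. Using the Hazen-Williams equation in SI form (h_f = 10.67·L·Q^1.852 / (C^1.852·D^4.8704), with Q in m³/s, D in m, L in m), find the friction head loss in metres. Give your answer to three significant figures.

h_f ≈ 116 m

h_f = 10.67·2450·0.0219^1.852 / (96.9^1.852·0.125^4.8704) = 115.8 m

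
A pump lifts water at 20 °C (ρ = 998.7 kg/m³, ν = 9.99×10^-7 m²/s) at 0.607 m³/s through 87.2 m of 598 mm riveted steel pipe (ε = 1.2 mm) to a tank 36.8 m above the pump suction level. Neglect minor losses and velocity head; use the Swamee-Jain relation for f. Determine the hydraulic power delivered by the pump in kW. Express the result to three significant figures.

V = 4Q/(πD²) = 2.161 m/s; Re = 1.29×10^6; ε/D = 0.00201; f = 0.02365
h_f = f(L/D)V²/2g = 0.8209 m
Total head H = z + h_f = 36.8 + 0.8209 = 37.62 m
P_hyd = ρgQH = 998.7·9.81·0.607·37.62 = 223.7 kW

P_hyd ≈ 224 kW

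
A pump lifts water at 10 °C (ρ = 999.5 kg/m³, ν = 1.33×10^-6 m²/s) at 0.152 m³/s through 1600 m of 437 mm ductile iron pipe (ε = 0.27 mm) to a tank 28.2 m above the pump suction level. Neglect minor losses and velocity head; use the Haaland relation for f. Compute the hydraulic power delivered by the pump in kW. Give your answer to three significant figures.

P_hyd ≈ 47.3 kW

V = 4Q/(πD²) = 1.013 m/s; Re = 3.33×10^5; ε/D = 6.18×10^-4; f = 0.01862
h_f = f(L/D)V²/2g = 3.569 m
Total head H = z + h_f = 28.2 + 3.569 = 31.77 m
P_hyd = ρgQH = 999.5·9.81·0.152·31.77 = 47.35 kW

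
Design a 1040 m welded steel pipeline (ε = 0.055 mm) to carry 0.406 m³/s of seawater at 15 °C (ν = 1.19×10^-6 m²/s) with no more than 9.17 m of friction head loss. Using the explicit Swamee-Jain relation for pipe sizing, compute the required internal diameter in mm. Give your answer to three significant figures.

Swamee-Jain (Type III): D = 0.66·[ε^1.25·(LQ²/(gh_f))^4.75 + ν·Q^9.4·(L/(gh_f))^5.2]^0.04
LQ²/(gh_f) = 1.906; L/(gh_f) = 11.56
Term 1 = ε^1.25·(…)^4.75 = 1.01×10^-4; Term 2 = ν·Q^9.4·(…)^5.2 = 8.38×10^-5
D = 0.66·(1.01×10^-4 + 8.38×10^-5)^0.04 = 0.4680 m = 468 mm
Check: V = 2.36 m/s, Re = 9.28×10^5, f = 0.01384, h_f = 8.73 m ≈ 9.17 m ✓

D ≈ 468 mm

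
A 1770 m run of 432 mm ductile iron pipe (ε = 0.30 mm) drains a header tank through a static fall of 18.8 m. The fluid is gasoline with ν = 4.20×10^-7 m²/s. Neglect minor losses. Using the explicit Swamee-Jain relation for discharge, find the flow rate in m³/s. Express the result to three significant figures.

Swamee-Jain (Type II): Q = -0.965·√(gD⁵h_f/L)·ln[ε/(3.7D) + √(3.17ν²L/(gD³h_f))]
√(gD⁵h_f/L) = √(9.81·0.432⁵·18.8/1770) = 0.03959
ε/(3.7D) = 1.88×10^-4; √(3.17ν²L/(gD³h_f)) = 8.16×10^-6
Q = -0.965·0.03959·ln(1.958×10^-4) = 0.3262 m³/s
Check: V = 2.23 m/s, Re = 2.29×10^6, f = 0.01824, h_f = 18.9 m ≈ 18.8 m ✓

Q ≈ 0.326 m³/s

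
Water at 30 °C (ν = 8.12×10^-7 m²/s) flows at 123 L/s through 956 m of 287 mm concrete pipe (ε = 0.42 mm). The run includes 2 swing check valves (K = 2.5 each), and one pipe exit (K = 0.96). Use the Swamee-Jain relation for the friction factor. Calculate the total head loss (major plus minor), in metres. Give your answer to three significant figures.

H_L ≈ 14.6 m

V = 4Q/(πD²) = 1.901 m/s; V²/2g = 0.1842 m
Re = 6.72×10^5, ε/D = 0.00146 → f = 0.02203 (Swamee-Jain)
Major: h_f = f(L/D)·V²/2g = 0.02203·3331·0.1842 = 13.52 m
Minor: ΣK = 5.96; h_m = ΣK·V²/2g = 1.098 m
Total H_L = 13.52 + 1.098 = 14.62 m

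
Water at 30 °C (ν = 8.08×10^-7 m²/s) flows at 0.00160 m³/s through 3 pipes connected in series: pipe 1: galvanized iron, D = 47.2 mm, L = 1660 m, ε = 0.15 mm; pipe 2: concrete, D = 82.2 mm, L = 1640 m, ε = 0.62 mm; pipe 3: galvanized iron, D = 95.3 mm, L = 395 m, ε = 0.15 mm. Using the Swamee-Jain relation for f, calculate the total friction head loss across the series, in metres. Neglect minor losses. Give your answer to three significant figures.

H ≈ 47.4 m

Pipe 1: V = 0.9144 m/s, Re = 5.34×10^4, ε/D = 0.00318, f = 0.02914, h_1 = f(L/D)V²/2g = 43.68 m
Pipe 2: V = 0.3015 m/s, Re = 3.07×10^4, ε/D = 0.00754, f = 0.03724, h_2 = f(L/D)V²/2g = 3.442 m
Pipe 3: V = 0.2243 m/s, Re = 2.65×10^4, ε/D = 0.00157, f = 0.02799, h_3 = f(L/D)V²/2g = 0.2975 m
Series → Q common, losses add: H = Σh = 47.42 m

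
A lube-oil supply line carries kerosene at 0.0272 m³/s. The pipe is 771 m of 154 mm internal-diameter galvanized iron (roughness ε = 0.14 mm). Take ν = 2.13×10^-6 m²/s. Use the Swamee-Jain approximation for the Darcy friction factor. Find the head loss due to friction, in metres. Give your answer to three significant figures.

h_f ≈ 11.9 m

V = 4Q/(πD²) = 4·0.0272/(π·0.154²) = 1.460 m/s
Re = VD/ν = 1.460·0.154/2.13×10^-6 = 1.06×10^5 → turbulent
ε/D = 0.14/154 = 9.09×10^-4
Swamee-Jain: f = 0.02191
h_f = f(L/D)V²/(2g) = 0.02191·(771/0.154)·1.460²/(2·9.81) = 11.92 m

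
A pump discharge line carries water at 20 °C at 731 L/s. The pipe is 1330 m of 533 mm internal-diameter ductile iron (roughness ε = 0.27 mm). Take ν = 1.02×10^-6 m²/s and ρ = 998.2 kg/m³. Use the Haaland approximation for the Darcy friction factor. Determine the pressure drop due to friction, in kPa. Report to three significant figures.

Δp ≈ 228 kPa

V = 4Q/(πD²) = 4·0.731/(π·0.533²) = 3.276 m/s
Re = VD/ν = 3.276·0.533/1.02×10^-6 = 1.71×10^6 → turbulent
ε/D = 0.27/533 = 5.07×10^-4
Haaland: f = 0.01704
h_f = f(L/D)V²/(2g) = 0.01704·(1330/0.533)·3.276²/(2·9.81) = 23.26 m
Δp = ρg·h_f = 998.2·9.81·23.26 = 227.8 kPa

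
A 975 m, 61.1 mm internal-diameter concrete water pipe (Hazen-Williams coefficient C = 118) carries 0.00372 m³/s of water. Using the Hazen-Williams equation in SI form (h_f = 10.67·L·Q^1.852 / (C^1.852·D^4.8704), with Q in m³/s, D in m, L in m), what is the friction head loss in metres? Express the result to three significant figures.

h_f = 10.67·975·0.00372^1.852 / (118^1.852·0.0611^4.8704) = 39.19 m

h_f ≈ 39.2 m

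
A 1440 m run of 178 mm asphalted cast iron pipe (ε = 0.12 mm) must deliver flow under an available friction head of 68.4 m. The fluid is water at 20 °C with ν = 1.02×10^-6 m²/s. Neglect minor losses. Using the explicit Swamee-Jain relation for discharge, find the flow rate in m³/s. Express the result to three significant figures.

Q ≈ 0.0743 m³/s

Swamee-Jain (Type II): Q = -0.965·√(gD⁵h_f/L)·ln[ε/(3.7D) + √(3.17ν²L/(gD³h_f))]
√(gD⁵h_f/L) = √(9.81·0.178⁵·68.4/1440) = 0.009125
ε/(3.7D) = 1.82×10^-4; √(3.17ν²L/(gD³h_f)) = 3.54×10^-5
Q = -0.965·0.009125·ln(2.176×10^-4) = 0.07426 m³/s
Check: V = 2.98 m/s, Re = 5.21×10^5, f = 0.01875, h_f = 68.9 m ≈ 68.4 m ✓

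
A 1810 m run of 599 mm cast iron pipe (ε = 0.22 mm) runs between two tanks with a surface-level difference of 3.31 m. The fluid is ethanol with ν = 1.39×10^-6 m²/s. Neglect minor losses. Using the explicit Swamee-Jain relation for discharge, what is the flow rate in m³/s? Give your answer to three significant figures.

Swamee-Jain (Type II): Q = -0.965·√(gD⁵h_f/L)·ln[ε/(3.7D) + √(3.17ν²L/(gD³h_f))]
√(gD⁵h_f/L) = √(9.81·0.599⁵·3.31/1810) = 0.03719
ε/(3.7D) = 9.93×10^-5; √(3.17ν²L/(gD³h_f)) = 3.99×10^-5
Q = -0.965·0.03719·ln(1.391×10^-4) = 0.3187 m³/s
Check: V = 1.13 m/s, Re = 4.87×10^5, f = 0.01691, h_f = 3.33 m ≈ 3.31 m ✓

Q ≈ 0.319 m³/s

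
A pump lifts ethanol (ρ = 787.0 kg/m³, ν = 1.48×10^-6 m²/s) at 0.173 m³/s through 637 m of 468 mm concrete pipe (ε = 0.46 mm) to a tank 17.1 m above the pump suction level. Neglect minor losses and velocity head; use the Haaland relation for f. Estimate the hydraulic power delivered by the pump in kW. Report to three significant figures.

P_hyd ≈ 24.8 kW

V = 4Q/(πD²) = 1.006 m/s; Re = 3.18×10^5; ε/D = 9.83×10^-4; f = 0.02041
h_f = f(L/D)V²/2g = 1.432 m
Total head H = z + h_f = 17.1 + 1.432 = 18.53 m
P_hyd = ρgQH = 787.0·9.81·0.173·18.53 = 24.75 kW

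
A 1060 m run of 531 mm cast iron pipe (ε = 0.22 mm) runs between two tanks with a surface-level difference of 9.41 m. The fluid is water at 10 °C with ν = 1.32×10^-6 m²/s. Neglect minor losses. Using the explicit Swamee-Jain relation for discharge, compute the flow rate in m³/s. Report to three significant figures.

Q ≈ 0.522 m³/s

Swamee-Jain (Type II): Q = -0.965·√(gD⁵h_f/L)·ln[ε/(3.7D) + √(3.17ν²L/(gD³h_f))]
√(gD⁵h_f/L) = √(9.81·0.531⁵·9.41/1060) = 0.06063
ε/(3.7D) = 1.12×10^-4; √(3.17ν²L/(gD³h_f)) = 2.06×10^-5
Q = -0.965·0.06063·ln(1.326×10^-4) = 0.5224 m³/s
Check: V = 2.36 m/s, Re = 9.49×10^5, f = 0.01672, h_f = 9.47 m ≈ 9.41 m ✓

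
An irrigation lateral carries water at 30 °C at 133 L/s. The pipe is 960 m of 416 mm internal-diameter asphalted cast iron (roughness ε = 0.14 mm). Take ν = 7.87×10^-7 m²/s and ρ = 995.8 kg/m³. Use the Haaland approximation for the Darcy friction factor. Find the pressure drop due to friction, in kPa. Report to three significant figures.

V = 4Q/(πD²) = 4·0.133/(π·0.416²) = 0.9785 m/s
Re = VD/ν = 0.9785·0.416/7.87×10^-7 = 5.17×10^5 → turbulent
ε/D = 0.14/416 = 3.37×10^-4
Haaland: f = 0.01641
h_f = f(L/D)V²/(2g) = 0.01641·(960/0.416)·0.9785²/(2·9.81) = 1.848 m
Δp = ρg·h_f = 995.8·9.81·1.848 = 18.05 kPa

Δp ≈ 18.1 kPa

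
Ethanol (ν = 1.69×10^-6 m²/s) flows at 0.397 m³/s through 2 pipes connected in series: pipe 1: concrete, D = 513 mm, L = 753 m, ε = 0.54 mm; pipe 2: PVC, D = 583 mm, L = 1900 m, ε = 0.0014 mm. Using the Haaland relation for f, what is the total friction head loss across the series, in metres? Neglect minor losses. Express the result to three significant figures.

H ≈ 10.4 m

Pipe 1: V = 1.921 m/s, Re = 5.83×10^5, ε/D = 0.00105, f = 0.02036, h_1 = f(L/D)V²/2g = 5.619 m
Pipe 2: V = 1.487 m/s, Re = 5.13×10^5, ε/D = 2.40×10^-6, f = 0.01303, h_2 = f(L/D)V²/2g = 4.787 m
Series → Q common, losses add: H = Σh = 10.41 m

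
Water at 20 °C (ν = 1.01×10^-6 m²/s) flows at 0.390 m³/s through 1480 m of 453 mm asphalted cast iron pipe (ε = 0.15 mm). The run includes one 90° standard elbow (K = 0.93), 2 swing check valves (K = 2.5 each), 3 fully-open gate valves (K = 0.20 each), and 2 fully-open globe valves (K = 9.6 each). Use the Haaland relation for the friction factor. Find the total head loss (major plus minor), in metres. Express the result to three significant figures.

H_L ≈ 23.1 m

V = 4Q/(πD²) = 2.420 m/s; V²/2g = 0.2984 m
Re = 1.09×10^6, ε/D = 3.31×10^-4 → f = 0.01583 (Haaland)
Major: h_f = f(L/D)·V²/2g = 0.01583·3267·0.2984 = 15.44 m
Minor: ΣK = 25.7; h_m = ΣK·V²/2g = 7.679 m
Total H_L = 15.44 + 7.679 = 23.12 m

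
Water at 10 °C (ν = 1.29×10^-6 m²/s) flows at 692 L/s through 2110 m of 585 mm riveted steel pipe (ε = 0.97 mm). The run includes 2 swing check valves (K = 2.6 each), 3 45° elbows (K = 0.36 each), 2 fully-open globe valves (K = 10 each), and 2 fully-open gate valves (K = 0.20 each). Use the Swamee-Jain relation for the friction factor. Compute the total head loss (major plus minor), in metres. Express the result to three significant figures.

H_L ≈ 36.5 m

V = 4Q/(πD²) = 2.575 m/s; V²/2g = 0.3378 m
Re = 1.17×10^6, ε/D = 0.00166 → f = 0.02255 (Swamee-Jain)
Major: h_f = f(L/D)·V²/2g = 0.02255·3607·0.3378 = 27.48 m
Minor: ΣK = 26.7; h_m = ΣK·V²/2g = 9.014 m
Total H_L = 27.48 + 9.014 = 36.49 m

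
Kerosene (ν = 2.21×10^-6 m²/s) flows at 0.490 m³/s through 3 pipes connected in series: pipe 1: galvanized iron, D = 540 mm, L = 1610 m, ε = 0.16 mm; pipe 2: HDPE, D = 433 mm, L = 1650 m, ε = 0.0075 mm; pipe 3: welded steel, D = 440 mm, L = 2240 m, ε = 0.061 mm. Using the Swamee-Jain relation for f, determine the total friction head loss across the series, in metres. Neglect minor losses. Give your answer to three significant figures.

Pipe 1: V = 2.140 m/s, Re = 5.23×10^5, ε/D = 2.96×10^-4, f = 0.01629, h_1 = f(L/D)V²/2g = 11.33 m
Pipe 2: V = 3.328 m/s, Re = 6.52×10^5, ε/D = 1.73×10^-5, f = 0.01281, h_2 = f(L/D)V²/2g = 27.56 m
Pipe 3: V = 3.223 m/s, Re = 6.42×10^5, ε/D = 1.39×10^-4, f = 0.01455, h_3 = f(L/D)V²/2g = 39.20 m
Series → Q common, losses add: H = Σh = 78.09 m

H ≈ 78.1 m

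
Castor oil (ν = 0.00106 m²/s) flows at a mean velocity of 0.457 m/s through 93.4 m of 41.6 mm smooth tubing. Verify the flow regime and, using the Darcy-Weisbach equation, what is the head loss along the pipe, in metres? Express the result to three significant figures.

h_f ≈ 85.3 m

Re = VD/ν = 0.457·0.04160/0.00106 = 17.9 → laminar (Re < 2300)
f = 64/Re = 3.568
h_f = f(L/D)V²/(2g) = 3.568·(93.4/0.04160)·0.457²/(2·9.81) = 85.28 m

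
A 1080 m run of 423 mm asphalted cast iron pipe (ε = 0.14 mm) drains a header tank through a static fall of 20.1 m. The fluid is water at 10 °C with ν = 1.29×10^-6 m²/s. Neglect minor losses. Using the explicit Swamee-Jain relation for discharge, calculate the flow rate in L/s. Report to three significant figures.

Swamee-Jain (Type II): Q = -0.965·√(gD⁵h_f/L)·ln[ε/(3.7D) + √(3.17ν²L/(gD³h_f))]
√(gD⁵h_f/L) = √(9.81·0.423⁵·20.1/1080) = 0.04972
ε/(3.7D) = 8.95×10^-5; √(3.17ν²L/(gD³h_f)) = 1.95×10^-5
Q = -0.965·0.04972·ln(1.090×10^-4) = 0.4378 m³/s
Check: V = 3.12 m/s, Re = 1.02×10^6, f = 0.01601, h_f = 20.2 m ≈ 20.1 m ✓

Q ≈ 438 L/s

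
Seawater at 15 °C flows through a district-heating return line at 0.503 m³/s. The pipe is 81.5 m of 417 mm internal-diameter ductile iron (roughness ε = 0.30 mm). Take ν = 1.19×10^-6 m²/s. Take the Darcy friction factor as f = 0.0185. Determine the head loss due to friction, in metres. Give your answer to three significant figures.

h_f ≈ 2.50 m

V = 4Q/(πD²) = 4·0.503/(π·0.417²) = 3.683 m/s
h_f = f(L/D)V²/(2g) = 0.01850·(81.5/0.417)·3.683²/(2·9.81) = 2.500 m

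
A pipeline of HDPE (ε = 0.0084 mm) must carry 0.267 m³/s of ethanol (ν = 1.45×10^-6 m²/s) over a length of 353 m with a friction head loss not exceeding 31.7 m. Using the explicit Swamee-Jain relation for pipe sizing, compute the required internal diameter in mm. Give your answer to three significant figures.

Swamee-Jain (Type III): D = 0.66·[ε^1.25·(LQ²/(gh_f))^4.75 + ν·Q^9.4·(L/(gh_f))^5.2]^0.04
LQ²/(gh_f) = 0.08092; L/(gh_f) = 1.135
Term 1 = ε^1.25·(…)^4.75 = 2.94×10^-12; Term 2 = ν·Q^9.4·(…)^5.2 = 1.14×10^-11
D = 0.66·(2.94×10^-12 + 1.14×10^-11)^0.04 = 0.2431 m = 243 mm
Check: V = 5.75 m/s, Re = 9.64×10^5, f = 0.01244, h_f = 30.5 m ≈ 31.7 m ✓

D ≈ 243 mm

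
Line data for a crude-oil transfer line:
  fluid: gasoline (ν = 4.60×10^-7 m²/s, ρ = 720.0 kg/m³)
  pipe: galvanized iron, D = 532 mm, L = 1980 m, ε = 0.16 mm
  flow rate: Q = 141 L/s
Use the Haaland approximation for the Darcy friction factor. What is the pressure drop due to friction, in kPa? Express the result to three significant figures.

Δp ≈ 8.53 kPa

V = 4Q/(πD²) = 4·0.141/(π·0.532²) = 0.6343 m/s
Re = VD/ν = 0.6343·0.532/4.60×10^-7 = 7.34×10^5 → turbulent
ε/D = 0.16/532 = 3.01×10^-4
Haaland: f = 0.01582
h_f = f(L/D)V²/(2g) = 0.01582·(1980/0.532)·0.6343²/(2·9.81) = 1.207 m
Δp = ρg·h_f = 720.0·9.81·1.207 = 8.527 kPa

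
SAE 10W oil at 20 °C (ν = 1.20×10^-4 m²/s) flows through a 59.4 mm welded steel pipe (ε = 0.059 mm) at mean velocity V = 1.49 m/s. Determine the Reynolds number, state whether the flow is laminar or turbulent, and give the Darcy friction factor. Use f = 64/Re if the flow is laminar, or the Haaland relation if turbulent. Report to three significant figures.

Re ≈ 738; laminar; f = 64/Re ≈ 0.0868

Re = VD/ν = 1.490·0.0594/1.20×10^-4 = 738
Re < 2300 → laminar → f = 64/Re = 0.08677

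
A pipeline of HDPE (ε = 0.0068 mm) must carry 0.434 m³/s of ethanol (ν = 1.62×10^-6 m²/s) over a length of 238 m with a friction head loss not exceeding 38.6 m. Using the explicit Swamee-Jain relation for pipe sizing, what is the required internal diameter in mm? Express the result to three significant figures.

D ≈ 259 mm

Swamee-Jain (Type III): D = 0.66·[ε^1.25·(LQ²/(gh_f))^4.75 + ν·Q^9.4·(L/(gh_f))^5.2]^0.04
LQ²/(gh_f) = 0.1184; L/(gh_f) = 0.6285
Term 1 = ε^1.25·(…)^4.75 = 1.38×10^-11; Term 2 = ν·Q^9.4·(…)^5.2 = 5.66×10^-11
D = 0.66·(1.38×10^-11 + 5.66×10^-11)^0.04 = 0.2591 m = 259 mm
Check: V = 8.23 m/s, Re = 1.32×10^6, f = 0.01180, h_f = 37.4 m ≈ 38.6 m ✓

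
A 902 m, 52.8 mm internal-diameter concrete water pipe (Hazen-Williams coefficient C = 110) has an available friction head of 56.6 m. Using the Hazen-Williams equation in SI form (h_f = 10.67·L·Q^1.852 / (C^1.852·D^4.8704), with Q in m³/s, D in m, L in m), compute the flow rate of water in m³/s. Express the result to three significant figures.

Q ≈ 0.00300 m³/s

Rearranging: Q = [h_f·C^1.852·D^4.8704 / (10.67·L)]^(1/1.852)
Q = [56.6·110^1.852·0.0528^4.8704 / (10.67·902)]^0.540 = 0.003004 m³/s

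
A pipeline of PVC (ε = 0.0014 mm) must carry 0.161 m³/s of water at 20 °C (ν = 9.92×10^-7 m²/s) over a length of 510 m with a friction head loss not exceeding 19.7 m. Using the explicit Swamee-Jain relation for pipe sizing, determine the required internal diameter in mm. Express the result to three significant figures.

Swamee-Jain (Type III): D = 0.66·[ε^1.25·(LQ²/(gh_f))^4.75 + ν·Q^9.4·(L/(gh_f))^5.2]^0.04
LQ²/(gh_f) = 0.06840; L/(gh_f) = 2.639
Term 1 = ε^1.25·(…)^4.75 = 1.41×10^-13; Term 2 = ν·Q^9.4·(…)^5.2 = 5.40×10^-12
D = 0.66·(1.41×10^-13 + 5.40×10^-12)^0.04 = 0.2340 m = 234 mm
Check: V = 3.74 m/s, Re = 8.83×10^5, f = 0.01199, h_f = 18.7 m ≈ 19.7 m ✓

D ≈ 234 mm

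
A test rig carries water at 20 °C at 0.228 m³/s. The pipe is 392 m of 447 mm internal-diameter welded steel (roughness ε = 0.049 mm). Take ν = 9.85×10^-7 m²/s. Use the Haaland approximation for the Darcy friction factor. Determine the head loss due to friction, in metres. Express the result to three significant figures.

V = 4Q/(πD²) = 4·0.228/(π·0.447²) = 1.453 m/s
Re = VD/ν = 1.453·0.447/9.85×10^-7 = 6.59×10^5 → turbulent
ε/D = 0.049/447 = 1.10×10^-4
Haaland: f = 0.01396
h_f = f(L/D)V²/(2g) = 0.01396·(392/0.447)·1.453²/(2·9.81) = 1.317 m

h_f ≈ 1.32 m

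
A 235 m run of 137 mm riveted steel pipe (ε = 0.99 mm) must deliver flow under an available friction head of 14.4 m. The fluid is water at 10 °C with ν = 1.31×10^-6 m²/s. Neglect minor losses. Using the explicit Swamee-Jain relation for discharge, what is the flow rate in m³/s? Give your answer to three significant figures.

Q ≈ 0.0323 m³/s

Swamee-Jain (Type II): Q = -0.965·√(gD⁵h_f/L)·ln[ε/(3.7D) + √(3.17ν²L/(gD³h_f))]
√(gD⁵h_f/L) = √(9.81·0.137⁵·14.4/235) = 0.005386
ε/(3.7D) = 0.00195; √(3.17ν²L/(gD³h_f)) = 5.93×10^-5
Q = -0.965·0.005386·ln(0.002012) = 0.03227 m³/s
Check: V = 2.19 m/s, Re = 2.29×10^5, f = 0.03454, h_f = 14.5 m ≈ 14.4 m ✓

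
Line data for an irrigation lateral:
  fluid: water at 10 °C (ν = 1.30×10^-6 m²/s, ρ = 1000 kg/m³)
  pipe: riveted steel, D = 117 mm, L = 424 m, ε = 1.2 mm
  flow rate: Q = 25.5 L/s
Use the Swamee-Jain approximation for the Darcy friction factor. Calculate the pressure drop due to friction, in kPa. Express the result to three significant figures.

V = 4Q/(πD²) = 4·0.0255/(π·0.117²) = 2.372 m/s
Re = VD/ν = 2.372·0.117/1.30×10^-6 = 2.13×10^5 → turbulent
ε/D = 1.2/117 = 0.0103
Swamee-Jain: f = 0.03866
h_f = f(L/D)V²/(2g) = 0.03866·(424/0.117)·2.372²/(2·9.81) = 40.17 m
Δp = ρg·h_f = 1000·9.81·40.17 = 394.0 kPa

Δp ≈ 394 kPa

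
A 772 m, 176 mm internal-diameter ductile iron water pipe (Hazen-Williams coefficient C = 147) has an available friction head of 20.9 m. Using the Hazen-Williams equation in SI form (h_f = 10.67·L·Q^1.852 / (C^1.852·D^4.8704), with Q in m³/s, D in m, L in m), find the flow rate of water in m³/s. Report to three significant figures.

Rearranging: Q = [h_f·C^1.852·D^4.8704 / (10.67·L)]^(1/1.852)
Q = [20.9·147^1.852·0.176^4.8704 / (10.67·772)]^0.540 = 0.06048 m³/s

Q ≈ 0.0605 m³/s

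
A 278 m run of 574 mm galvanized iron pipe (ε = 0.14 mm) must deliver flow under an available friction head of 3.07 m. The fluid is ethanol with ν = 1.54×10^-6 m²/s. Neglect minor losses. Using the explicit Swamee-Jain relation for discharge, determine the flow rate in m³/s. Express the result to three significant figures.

Swamee-Jain (Type II): Q = -0.965·√(gD⁵h_f/L)·ln[ε/(3.7D) + √(3.17ν²L/(gD³h_f))]
√(gD⁵h_f/L) = √(9.81·0.574⁵·3.07/278) = 0.08216
ε/(3.7D) = 6.59×10^-5; √(3.17ν²L/(gD³h_f)) = 1.92×10^-5
Q = -0.965·0.08216·ln(8.508×10^-5) = 0.7431 m³/s
Check: V = 2.87 m/s, Re = 1.07×10^6, f = 0.01518, h_f = 3.09 m ≈ 3.07 m ✓

Q ≈ 0.743 m³/s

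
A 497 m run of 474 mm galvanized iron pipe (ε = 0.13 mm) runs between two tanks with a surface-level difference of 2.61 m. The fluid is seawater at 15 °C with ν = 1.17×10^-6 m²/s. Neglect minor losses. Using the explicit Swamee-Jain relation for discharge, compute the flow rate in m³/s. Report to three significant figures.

Q ≈ 0.311 m³/s

Swamee-Jain (Type II): Q = -0.965·√(gD⁵h_f/L)·ln[ε/(3.7D) + √(3.17ν²L/(gD³h_f))]
√(gD⁵h_f/L) = √(9.81·0.474⁵·2.61/497) = 0.03511
ε/(3.7D) = 7.41×10^-5; √(3.17ν²L/(gD³h_f)) = 2.81×10^-5
Q = -0.965·0.03511·ln(1.022×10^-4) = 0.3113 m³/s
Check: V = 1.76 m/s, Re = 7.15×10^5, f = 0.01579, h_f = 2.63 m ≈ 2.61 m ✓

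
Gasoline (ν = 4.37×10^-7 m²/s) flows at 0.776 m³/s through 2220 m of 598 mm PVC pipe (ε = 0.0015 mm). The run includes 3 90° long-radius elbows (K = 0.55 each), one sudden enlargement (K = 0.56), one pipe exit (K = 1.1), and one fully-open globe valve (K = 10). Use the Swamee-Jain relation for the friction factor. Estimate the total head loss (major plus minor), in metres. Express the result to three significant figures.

H_L ≈ 19.0 m

V = 4Q/(πD²) = 2.763 m/s; V²/2g = 0.3891 m
Re = 3.78×10^6, ε/D = 2.51×10^-6 → f = 0.009536 (Swamee-Jain)
Major: h_f = f(L/D)·V²/2g = 0.009536·3712·0.3891 = 13.77 m
Minor: ΣK = 13.3; h_m = ΣK·V²/2g = 5.179 m
Total H_L = 13.77 + 5.179 = 18.95 m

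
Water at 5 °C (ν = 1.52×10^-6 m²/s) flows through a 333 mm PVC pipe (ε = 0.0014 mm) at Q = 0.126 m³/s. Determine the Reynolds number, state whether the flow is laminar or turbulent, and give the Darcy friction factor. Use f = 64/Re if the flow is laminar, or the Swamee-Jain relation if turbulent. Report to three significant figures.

Re ≈ 3.17×10^5; turbulent; f ≈ 0.0143

V = 4Q/(πD²) = 1.447 m/s
Re = VD/ν = 1.447·0.333/1.52×10^-6 = 3.17×10^5
Re > 4000 → turbulent; ε/D = 4.20×10^-6
Swamee-Jain: f = 0.01428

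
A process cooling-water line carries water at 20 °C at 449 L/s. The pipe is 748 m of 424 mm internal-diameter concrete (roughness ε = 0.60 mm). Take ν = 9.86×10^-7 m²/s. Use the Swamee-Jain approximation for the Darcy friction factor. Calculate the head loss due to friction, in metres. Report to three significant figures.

V = 4Q/(πD²) = 4·0.449/(π·0.424²) = 3.180 m/s
Re = VD/ν = 3.180·0.424/9.86×10^-7 = 1.37×10^6 → turbulent
ε/D = 0.60/424 = 0.00142
Swamee-Jain: f = 0.02165
h_f = f(L/D)V²/(2g) = 0.02165·(748/0.424)·3.180²/(2·9.81) = 19.68 m

h_f ≈ 19.7 m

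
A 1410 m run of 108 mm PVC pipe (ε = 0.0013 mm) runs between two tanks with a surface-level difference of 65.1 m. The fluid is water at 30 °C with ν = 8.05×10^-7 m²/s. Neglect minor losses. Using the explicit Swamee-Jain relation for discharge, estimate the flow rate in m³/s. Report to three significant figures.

Swamee-Jain (Type II): Q = -0.965·√(gD⁵h_f/L)·ln[ε/(3.7D) + √(3.17ν²L/(gD³h_f))]
√(gD⁵h_f/L) = √(9.81·0.108⁵·65.1/1410) = 0.002580
ε/(3.7D) = 3.25×10^-6; √(3.17ν²L/(gD³h_f)) = 6.00×10^-5
Q = -0.965·0.002580·ln(6.326×10^-5) = 0.02407 m³/s
Check: V = 2.63 m/s, Re = 3.52×10^5, f = 0.01411, h_f = 64.8 m ≈ 65.1 m ✓

Q ≈ 0.0241 m³/s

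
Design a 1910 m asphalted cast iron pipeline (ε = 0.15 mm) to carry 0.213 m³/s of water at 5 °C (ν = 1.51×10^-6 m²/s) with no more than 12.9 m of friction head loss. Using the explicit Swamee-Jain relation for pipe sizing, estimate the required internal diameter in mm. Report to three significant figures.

Swamee-Jain (Type III): D = 0.66·[ε^1.25·(LQ²/(gh_f))^4.75 + ν·Q^9.4·(L/(gh_f))^5.2]^0.04
LQ²/(gh_f) = 0.6848; L/(gh_f) = 15.09
Term 1 = ε^1.25·(…)^4.75 = 2.75×10^-6; Term 2 = ν·Q^9.4·(…)^5.2 = 9.89×10^-7
D = 0.66·(2.75×10^-6 + 9.89×10^-7)^0.04 = 0.4004 m = 400 mm
Check: V = 1.69 m/s, Re = 4.49×10^5, f = 0.01705, h_f = 11.9 m ≈ 12.9 m ✓

D ≈ 400 mm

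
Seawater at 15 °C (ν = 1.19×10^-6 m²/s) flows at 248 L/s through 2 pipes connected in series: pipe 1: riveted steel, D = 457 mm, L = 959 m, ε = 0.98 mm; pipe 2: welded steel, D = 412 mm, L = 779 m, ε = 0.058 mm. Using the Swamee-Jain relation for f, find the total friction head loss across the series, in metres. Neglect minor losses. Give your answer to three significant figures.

H ≈ 10.8 m

Pipe 1: V = 1.512 m/s, Re = 5.81×10^5, ε/D = 0.00214, f = 0.02426, h_1 = f(L/D)V²/2g = 5.933 m
Pipe 2: V = 1.860 m/s, Re = 6.44×10^5, ε/D = 1.41×10^-4, f = 0.01457, h_2 = f(L/D)V²/2g = 4.858 m
Series → Q common, losses add: H = Σh = 10.79 m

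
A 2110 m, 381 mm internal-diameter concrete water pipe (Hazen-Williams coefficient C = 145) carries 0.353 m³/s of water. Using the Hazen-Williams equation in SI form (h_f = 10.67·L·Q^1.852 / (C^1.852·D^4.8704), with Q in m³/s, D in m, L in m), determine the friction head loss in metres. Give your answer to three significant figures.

h_f = 10.67·2110·0.353^1.852 / (145^1.852·0.381^4.8704) = 35.74 m

h_f ≈ 35.7 m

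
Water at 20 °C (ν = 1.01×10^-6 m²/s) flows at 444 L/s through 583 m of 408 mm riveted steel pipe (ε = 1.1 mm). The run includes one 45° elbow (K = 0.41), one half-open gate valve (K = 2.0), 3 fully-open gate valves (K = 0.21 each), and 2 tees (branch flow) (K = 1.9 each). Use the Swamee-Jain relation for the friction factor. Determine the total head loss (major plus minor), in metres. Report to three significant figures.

H_L ≈ 25.5 m

V = 4Q/(πD²) = 3.396 m/s; V²/2g = 0.5878 m
Re = 1.37×10^6, ε/D = 0.00270 → f = 0.02556 (Swamee-Jain)
Major: h_f = f(L/D)·V²/2g = 0.02556·1429·0.5878 = 21.47 m
Minor: ΣK = 6.84; h_m = ΣK·V²/2g = 4.021 m
Total H_L = 21.47 + 4.021 = 25.49 m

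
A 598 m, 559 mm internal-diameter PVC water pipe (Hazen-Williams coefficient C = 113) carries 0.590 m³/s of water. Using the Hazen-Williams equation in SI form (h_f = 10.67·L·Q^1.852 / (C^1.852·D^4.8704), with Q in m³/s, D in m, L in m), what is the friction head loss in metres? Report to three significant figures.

h_f = 10.67·598·0.590^1.852 / (113^1.852·0.559^4.8704) = 6.433 m

h_f ≈ 6.43 m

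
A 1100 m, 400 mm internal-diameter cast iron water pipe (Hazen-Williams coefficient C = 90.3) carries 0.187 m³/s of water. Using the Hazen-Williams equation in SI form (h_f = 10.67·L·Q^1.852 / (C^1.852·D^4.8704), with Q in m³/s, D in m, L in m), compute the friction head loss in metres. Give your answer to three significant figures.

h_f = 10.67·1100·0.187^1.852 / (90.3^1.852·0.400^4.8704) = 10.89 m

h_f ≈ 10.9 m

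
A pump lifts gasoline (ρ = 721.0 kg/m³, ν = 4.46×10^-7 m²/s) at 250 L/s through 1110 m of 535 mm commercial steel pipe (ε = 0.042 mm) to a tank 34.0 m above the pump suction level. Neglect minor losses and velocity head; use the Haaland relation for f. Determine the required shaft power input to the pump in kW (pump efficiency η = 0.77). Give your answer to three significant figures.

V = 4Q/(πD²) = 1.112 m/s; Re = 1.33×10^6; ε/D = 7.85×10^-5; f = 0.01268
h_f = f(L/D)V²/2g = 1.659 m
Total head H = z + h_f = 34.0 + 1.659 = 35.66 m
P_hyd = ρgQH = 721.0·9.81·0.250·35.66 = 63.05 kW
P_shaft = P_hyd/η = 63.05/0.77 = 81.89 kW

P_shaft ≈ 81.9 kW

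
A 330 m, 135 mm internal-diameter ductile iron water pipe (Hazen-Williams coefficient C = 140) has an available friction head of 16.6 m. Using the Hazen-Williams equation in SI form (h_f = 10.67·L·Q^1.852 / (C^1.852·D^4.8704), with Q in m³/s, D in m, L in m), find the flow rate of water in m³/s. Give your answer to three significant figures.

Q ≈ 0.0401 m³/s

Rearranging: Q = [h_f·C^1.852·D^4.8704 / (10.67·L)]^(1/1.852)
Q = [16.6·140^1.852·0.135^4.8704 / (10.67·330)]^0.540 = 0.04007 m³/s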